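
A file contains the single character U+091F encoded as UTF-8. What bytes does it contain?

U+091F = 0x91F = 2335 decimal. In range U+0800–U+FFFF → 3-byte form: 1110xxxx 10xxxxxx 10xxxxxx.
Binary (16 bits): 0000100100011111.
Split 4+6+6: 0000 | 100100 | 011111.
Byte 1: 11100000 = 0xE0.
Byte 2: 10100100 = 0xA4.
Byte 3: 10011111 = 0x9F.

E0 A4 9F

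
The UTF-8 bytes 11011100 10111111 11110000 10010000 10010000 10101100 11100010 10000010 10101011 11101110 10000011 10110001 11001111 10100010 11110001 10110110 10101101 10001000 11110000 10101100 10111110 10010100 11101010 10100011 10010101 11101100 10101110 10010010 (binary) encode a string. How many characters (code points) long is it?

9

Byte at offset 0: 0xDC = 11011100 → 2-byte char (#1). Advance 2.
Byte at offset 2: 0xF0 = 11110000 → 4-byte char (#2). Advance 4.
Byte at offset 6: 0xE2 = 11100010 → 3-byte char (#3). Advance 3.
Byte at offset 9: 0xEE = 11101110 → 3-byte char (#4). Advance 3.
Byte at offset 12: 0xCF = 11001111 → 2-byte char (#5). Advance 2.
Byte at offset 14: 0xF1 = 11110001 → 4-byte char (#6). Advance 4.
Byte at offset 18: 0xF0 = 11110000 → 4-byte char (#7). Advance 4.
Byte at offset 22: 0xEA = 11101010 → 3-byte char (#8). Advance 3.
Byte at offset 25: 0xEC = 11101100 → 3-byte char (#9). Advance 3.
Reached end at offset 28 after 9 code points.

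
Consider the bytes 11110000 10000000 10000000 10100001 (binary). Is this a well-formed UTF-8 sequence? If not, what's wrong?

invalid (overlong encoding)

Leading byte 0xF0 = 11110000 → 4-byte form.
Continuation bytes all match 10xxxxxx. Payload decodes to 0x21.
But 0x21 < 0x10000, the minimum for a 4-byte sequence — this is an overlong encoding.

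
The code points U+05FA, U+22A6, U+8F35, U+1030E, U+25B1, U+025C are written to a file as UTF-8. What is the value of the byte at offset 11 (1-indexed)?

1-indexed offset 11 is 0-indexed offset 10.
U+05FA → 2-byte form D7 BA at offsets 0–1.
U+22A6 → 3-byte form E2 8A A6 at offsets 2–4.
U+8F35 → 3-byte form E8 BC B5 at offsets 5–7.
U+1030E → 4-byte form F0 90 8C 8E at offsets 8–11.
Offset 10 falls in char 4's range; it's byte 3 of F0 90 8C 8E = 0x8C.

0x8C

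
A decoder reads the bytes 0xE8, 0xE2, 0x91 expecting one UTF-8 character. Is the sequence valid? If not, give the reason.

invalid (non-continuation byte where continuation expected)

Leading byte 0xE8 = 11101000 → 3-byte form.
Byte 2 is 0xE2 = 11100010, which is not 10xxxxxx — expected a continuation byte.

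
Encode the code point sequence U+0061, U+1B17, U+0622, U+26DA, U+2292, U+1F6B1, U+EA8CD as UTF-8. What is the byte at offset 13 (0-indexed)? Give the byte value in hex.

U+0061 → 1-byte form 61 at offsets 0–0.
U+1B17 → 3-byte form E1 AC 97 at offsets 1–3.
U+0622 → 2-byte form D8 A2 at offsets 4–5.
U+26DA → 3-byte form E2 9B 9A at offsets 6–8.
U+2292 → 3-byte form E2 8A 92 at offsets 9–11.
U+1F6B1 → 4-byte form F0 9F 9A B1 at offsets 12–15.
Offset 13 falls in char 6's range; it's byte 2 of F0 9F 9A B1 = 0x9F.

0x9F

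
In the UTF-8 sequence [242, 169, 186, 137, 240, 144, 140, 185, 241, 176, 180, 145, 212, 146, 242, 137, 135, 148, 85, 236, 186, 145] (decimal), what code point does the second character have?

U+10339

Offset 0: leading byte 0xF2 = 11110010 → 4-byte char #1 = F2 A9 BA 89.
Offset 4: leading byte 0xF0 = 11110000 → 4-byte char #2 = F0 90 8C B9.
Leading byte 0xF0 = 11110000 matches 11110xxx → 4-byte sequence.
Byte 1: 0xF0 = 11110000, payload 000 (3 bits).
Byte 2: 0x90 = 10010000 (10xxxxxx ✓), payload 010000.
Byte 3: 0x8C = 10001100 (10xxxxxx ✓), payload 001100.
Byte 4: 0xB9 = 10111001 (10xxxxxx ✓), payload 111001.
Concatenate: 000010000001100111001 = 0x10339 (21 bits → U+10339).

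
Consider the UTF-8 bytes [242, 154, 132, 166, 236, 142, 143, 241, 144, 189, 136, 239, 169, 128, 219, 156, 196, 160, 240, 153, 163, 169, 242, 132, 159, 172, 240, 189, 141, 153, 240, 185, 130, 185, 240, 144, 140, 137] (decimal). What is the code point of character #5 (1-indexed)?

U+06DC

Offset 0: leading byte 0xF2 = 11110010 → 4-byte char #1 = F2 9A 84 A6.
Offset 4: leading byte 0xEC = 11101100 → 3-byte char #2 = EC 8E 8F.
Offset 7: leading byte 0xF1 = 11110001 → 4-byte char #3 = F1 90 BD 88.
Offset 11: leading byte 0xEF = 11101111 → 3-byte char #4 = EF A9 80.
Offset 14: leading byte 0xDB = 11011011 → 2-byte char #5 = DB 9C.
Leading byte 0xDB = 11011011 matches 110xxxxx → 2-byte sequence.
Byte 1: 0xDB = 11011011, payload 11011 (5 bits).
Byte 2: 0x9C = 10011100 (10xxxxxx ✓), payload 011100.
Concatenate: 11011011100 = 0x6DC (11 bits → U+06DC).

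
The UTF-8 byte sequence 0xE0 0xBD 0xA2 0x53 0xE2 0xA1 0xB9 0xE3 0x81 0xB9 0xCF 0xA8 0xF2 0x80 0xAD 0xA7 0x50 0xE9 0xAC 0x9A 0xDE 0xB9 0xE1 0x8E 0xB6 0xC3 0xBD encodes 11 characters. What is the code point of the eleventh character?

U+00FD

Offset 0: leading byte 0xE0 = 11100000 → 3-byte char #1 = E0 BD A2.
Offset 3: leading byte 0x53 = 01010011 → 1-byte char #2 = 53.
Offset 4: leading byte 0xE2 = 11100010 → 3-byte char #3 = E2 A1 B9.
Offset 7: leading byte 0xE3 = 11100011 → 3-byte char #4 = E3 81 B9.
Offset 10: leading byte 0xCF = 11001111 → 2-byte char #5 = CF A8.
Offset 12: leading byte 0xF2 = 11110010 → 4-byte char #6 = F2 80 AD A7.
Offset 16: leading byte 0x50 = 01010000 → 1-byte char #7 = 50.
Offset 17: leading byte 0xE9 = 11101001 → 3-byte char #8 = E9 AC 9A.
Offset 20: leading byte 0xDE = 11011110 → 2-byte char #9 = DE B9.
Offset 22: leading byte 0xE1 = 11100001 → 3-byte char #10 = E1 8E B6.
Offset 25: leading byte 0xC3 = 11000011 → 2-byte char #11 = C3 BD.
Leading byte 0xC3 = 11000011 matches 110xxxxx → 2-byte sequence.
Byte 1: 0xC3 = 11000011, payload 00011 (5 bits).
Byte 2: 0xBD = 10111101 (10xxxxxx ✓), payload 111101.
Concatenate: 00011111101 = 0xFD (11 bits → U+00FD).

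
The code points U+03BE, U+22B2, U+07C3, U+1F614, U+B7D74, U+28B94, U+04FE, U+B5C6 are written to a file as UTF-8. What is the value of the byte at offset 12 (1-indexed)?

1-indexed offset 12 is 0-indexed offset 11.
U+03BE → 2-byte form CE BE at offsets 0–1.
U+22B2 → 3-byte form E2 8A B2 at offsets 2–4.
U+07C3 → 2-byte form DF 83 at offsets 5–6.
U+1F614 → 4-byte form F0 9F 98 94 at offsets 7–10.
U+B7D74 → 4-byte form F2 B7 B5 B4 at offsets 11–14.
Offset 11 falls in char 5's range; it's byte 1 of F2 B7 B5 B4 = 0xF2.

0xF2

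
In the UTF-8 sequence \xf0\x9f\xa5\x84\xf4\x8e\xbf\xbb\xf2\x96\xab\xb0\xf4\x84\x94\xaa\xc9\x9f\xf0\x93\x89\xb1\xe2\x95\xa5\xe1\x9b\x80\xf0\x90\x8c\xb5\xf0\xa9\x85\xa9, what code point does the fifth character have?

U+025F

Offset 0: leading byte 0xF0 = 11110000 → 4-byte char #1 = F0 9F A5 84.
Offset 4: leading byte 0xF4 = 11110100 → 4-byte char #2 = F4 8E BF BB.
Offset 8: leading byte 0xF2 = 11110010 → 4-byte char #3 = F2 96 AB B0.
Offset 12: leading byte 0xF4 = 11110100 → 4-byte char #4 = F4 84 94 AA.
Offset 16: leading byte 0xC9 = 11001001 → 2-byte char #5 = C9 9F.
Leading byte 0xC9 = 11001001 matches 110xxxxx → 2-byte sequence.
Byte 1: 0xC9 = 11001001, payload 01001 (5 bits).
Byte 2: 0x9F = 10011111 (10xxxxxx ✓), payload 011111.
Concatenate: 01001011111 = 0x25F (11 bits → U+025F).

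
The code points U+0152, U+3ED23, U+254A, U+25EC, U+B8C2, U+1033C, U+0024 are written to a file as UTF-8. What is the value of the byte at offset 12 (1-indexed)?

0xAC

1-indexed offset 12 is 0-indexed offset 11.
U+0152 → 2-byte form C5 92 at offsets 0–1.
U+3ED23 → 4-byte form F0 BE B4 A3 at offsets 2–5.
U+254A → 3-byte form E2 95 8A at offsets 6–8.
U+25EC → 3-byte form E2 97 AC at offsets 9–11.
Offset 11 falls in char 4's range; it's byte 3 of E2 97 AC = 0xAC.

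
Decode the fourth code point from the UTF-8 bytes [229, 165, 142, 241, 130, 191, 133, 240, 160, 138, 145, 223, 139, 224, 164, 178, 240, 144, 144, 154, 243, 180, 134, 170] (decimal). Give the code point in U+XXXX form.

U+07CB

Offset 0: leading byte 0xE5 = 11100101 → 3-byte char #1 = E5 A5 8E.
Offset 3: leading byte 0xF1 = 11110001 → 4-byte char #2 = F1 82 BF 85.
Offset 7: leading byte 0xF0 = 11110000 → 4-byte char #3 = F0 A0 8A 91.
Offset 11: leading byte 0xDF = 11011111 → 2-byte char #4 = DF 8B.
Leading byte 0xDF = 11011111 matches 110xxxxx → 2-byte sequence.
Byte 1: 0xDF = 11011111, payload 11111 (5 bits).
Byte 2: 0x8B = 10001011 (10xxxxxx ✓), payload 001011.
Concatenate: 11111001011 = 0x7CB (11 bits → U+07CB).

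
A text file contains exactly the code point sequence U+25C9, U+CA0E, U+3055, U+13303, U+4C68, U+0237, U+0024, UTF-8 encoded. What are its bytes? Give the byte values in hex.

E2 97 89 EC A8 8E E3 81 95 F0 93 8C 83 E4 B1 A8 C8 B7 24

U+25C9: 3-byte form → E2 97 89.
U+CA0E: 3-byte form → EC A8 8E.
U+3055: 3-byte form → E3 81 95.
U+13303: 4-byte form → F0 93 8C 83.
U+4C68: 3-byte form → E4 B1 A8.
U+0237: 2-byte form → C8 B7.
U+0024: 1-byte form → 24.
Concatenated (19 bytes): E2 97 89 EC A8 8E E3 81 95 F0 93 8C 83 E4 B1 A8 C8 B7 24.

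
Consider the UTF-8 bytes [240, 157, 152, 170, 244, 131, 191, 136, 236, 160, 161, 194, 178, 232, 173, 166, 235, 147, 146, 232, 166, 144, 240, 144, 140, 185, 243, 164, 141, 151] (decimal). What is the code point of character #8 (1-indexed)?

U+10339

Offset 0: leading byte 0xF0 = 11110000 → 4-byte char #1 = F0 9D 98 AA.
Offset 4: leading byte 0xF4 = 11110100 → 4-byte char #2 = F4 83 BF 88.
Offset 8: leading byte 0xEC = 11101100 → 3-byte char #3 = EC A0 A1.
Offset 11: leading byte 0xC2 = 11000010 → 2-byte char #4 = C2 B2.
Offset 13: leading byte 0xE8 = 11101000 → 3-byte char #5 = E8 AD A6.
Offset 16: leading byte 0xEB = 11101011 → 3-byte char #6 = EB 93 92.
Offset 19: leading byte 0xE8 = 11101000 → 3-byte char #7 = E8 A6 90.
Offset 22: leading byte 0xF0 = 11110000 → 4-byte char #8 = F0 90 8C B9.
Leading byte 0xF0 = 11110000 matches 11110xxx → 4-byte sequence.
Byte 1: 0xF0 = 11110000, payload 000 (3 bits).
Byte 2: 0x90 = 10010000 (10xxxxxx ✓), payload 010000.
Byte 3: 0x8C = 10001100 (10xxxxxx ✓), payload 001100.
Byte 4: 0xB9 = 10111001 (10xxxxxx ✓), payload 111001.
Concatenate: 000010000001100111001 = 0x10339 (21 bits → U+10339).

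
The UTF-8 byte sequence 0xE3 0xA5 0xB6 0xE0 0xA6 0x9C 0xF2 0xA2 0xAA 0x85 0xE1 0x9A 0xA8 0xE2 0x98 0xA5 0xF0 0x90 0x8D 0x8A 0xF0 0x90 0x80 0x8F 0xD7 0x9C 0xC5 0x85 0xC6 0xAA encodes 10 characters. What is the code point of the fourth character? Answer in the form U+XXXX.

U+16A8

Offset 0: leading byte 0xE3 = 11100011 → 3-byte char #1 = E3 A5 B6.
Offset 3: leading byte 0xE0 = 11100000 → 3-byte char #2 = E0 A6 9C.
Offset 6: leading byte 0xF2 = 11110010 → 4-byte char #3 = F2 A2 AA 85.
Offset 10: leading byte 0xE1 = 11100001 → 3-byte char #4 = E1 9A A8.
Leading byte 0xE1 = 11100001 matches 1110xxxx → 3-byte sequence.
Byte 1: 0xE1 = 11100001, payload 0001 (4 bits).
Byte 2: 0x9A = 10011010 (10xxxxxx ✓), payload 011010.
Byte 3: 0xA8 = 10101000 (10xxxxxx ✓), payload 101000.
Concatenate: 0001011010101000 = 0x16A8 (16 bits → U+16A8).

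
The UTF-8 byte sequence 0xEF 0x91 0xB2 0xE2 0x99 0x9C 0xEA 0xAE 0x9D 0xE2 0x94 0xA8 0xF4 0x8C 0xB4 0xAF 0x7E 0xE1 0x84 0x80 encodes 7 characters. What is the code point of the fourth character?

Offset 0: leading byte 0xEF = 11101111 → 3-byte char #1 = EF 91 B2.
Offset 3: leading byte 0xE2 = 11100010 → 3-byte char #2 = E2 99 9C.
Offset 6: leading byte 0xEA = 11101010 → 3-byte char #3 = EA AE 9D.
Offset 9: leading byte 0xE2 = 11100010 → 3-byte char #4 = E2 94 A8.
Leading byte 0xE2 = 11100010 matches 1110xxxx → 3-byte sequence.
Byte 1: 0xE2 = 11100010, payload 0010 (4 bits).
Byte 2: 0x94 = 10010100 (10xxxxxx ✓), payload 010100.
Byte 3: 0xA8 = 10101000 (10xxxxxx ✓), payload 101000.
Concatenate: 0010010100101000 = 0x2528 (16 bits → U+2528).

U+2528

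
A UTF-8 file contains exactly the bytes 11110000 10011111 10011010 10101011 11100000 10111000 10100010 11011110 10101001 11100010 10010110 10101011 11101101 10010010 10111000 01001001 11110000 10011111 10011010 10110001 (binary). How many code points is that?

Byte at offset 0: 0xF0 = 11110000 → 4-byte char (#1). Advance 4.
Byte at offset 4: 0xE0 = 11100000 → 3-byte char (#2). Advance 3.
Byte at offset 7: 0xDE = 11011110 → 2-byte char (#3). Advance 2.
Byte at offset 9: 0xE2 = 11100010 → 3-byte char (#4). Advance 3.
Byte at offset 12: 0xED = 11101101 → 3-byte char (#5). Advance 3.
Byte at offset 15: 0x49 = 01001001 → 1-byte char (#6). Advance 1.
Byte at offset 16: 0xF0 = 11110000 → 4-byte char (#7). Advance 4.
Reached end at offset 20 after 7 code points.

7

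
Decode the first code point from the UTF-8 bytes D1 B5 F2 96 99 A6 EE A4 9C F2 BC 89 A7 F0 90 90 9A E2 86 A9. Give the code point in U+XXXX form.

U+0475

Offset 0: leading byte 0xD1 = 11010001 → 2-byte char #1 = D1 B5.
Leading byte 0xD1 = 11010001 matches 110xxxxx → 2-byte sequence.
Byte 1: 0xD1 = 11010001, payload 10001 (5 bits).
Byte 2: 0xB5 = 10110101 (10xxxxxx ✓), payload 110101.
Concatenate: 10001110101 = 0x475 (11 bits → U+0475).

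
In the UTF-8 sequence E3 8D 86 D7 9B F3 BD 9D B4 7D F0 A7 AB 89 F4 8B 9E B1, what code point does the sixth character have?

U+10B7B1

Offset 0: leading byte 0xE3 = 11100011 → 3-byte char #1 = E3 8D 86.
Offset 3: leading byte 0xD7 = 11010111 → 2-byte char #2 = D7 9B.
Offset 5: leading byte 0xF3 = 11110011 → 4-byte char #3 = F3 BD 9D B4.
Offset 9: leading byte 0x7D = 01111101 → 1-byte char #4 = 7D.
Offset 10: leading byte 0xF0 = 11110000 → 4-byte char #5 = F0 A7 AB 89.
Offset 14: leading byte 0xF4 = 11110100 → 4-byte char #6 = F4 8B 9E B1.
Leading byte 0xF4 = 11110100 matches 11110xxx → 4-byte sequence.
Byte 1: 0xF4 = 11110100, payload 100 (3 bits).
Byte 2: 0x8B = 10001011 (10xxxxxx ✓), payload 001011.
Byte 3: 0x9E = 10011110 (10xxxxxx ✓), payload 011110.
Byte 4: 0xB1 = 10110001 (10xxxxxx ✓), payload 110001.
Concatenate: 100001011011110110001 = 0x10B7B1 (21 bits → U+10B7B1).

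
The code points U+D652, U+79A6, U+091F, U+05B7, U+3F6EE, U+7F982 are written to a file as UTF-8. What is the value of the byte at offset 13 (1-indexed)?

1-indexed offset 13 is 0-indexed offset 12.
U+D652 → 3-byte form ED 99 92 at offsets 0–2.
U+79A6 → 3-byte form E7 A6 A6 at offsets 3–5.
U+091F → 3-byte form E0 A4 9F at offsets 6–8.
U+05B7 → 2-byte form D6 B7 at offsets 9–10.
U+3F6EE → 4-byte form F0 BF 9B AE at offsets 11–14.
Offset 12 falls in char 5's range; it's byte 2 of F0 BF 9B AE = 0xBF.

0xBF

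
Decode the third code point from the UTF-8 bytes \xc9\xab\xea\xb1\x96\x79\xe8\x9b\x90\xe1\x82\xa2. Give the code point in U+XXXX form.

Offset 0: leading byte 0xC9 = 11001001 → 2-byte char #1 = C9 AB.
Offset 2: leading byte 0xEA = 11101010 → 3-byte char #2 = EA B1 96.
Offset 5: leading byte 0x79 = 01111001 → 1-byte char #3 = 79.
Leading byte 0x79 = 01111001 matches 0xxxxxxx → 1-byte sequence.
Byte 1: 0x79 = 01111001, payload 1111001 (7 bits).
Concatenate: 1111001 = 0x79 (7 bits → U+0079).

U+0079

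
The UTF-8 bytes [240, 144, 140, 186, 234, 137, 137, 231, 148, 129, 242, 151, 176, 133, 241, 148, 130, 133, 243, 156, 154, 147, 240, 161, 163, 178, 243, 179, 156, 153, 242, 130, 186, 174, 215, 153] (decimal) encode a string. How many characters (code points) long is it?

Byte at offset 0: 0xF0 = 11110000 → 4-byte char (#1). Advance 4.
Byte at offset 4: 0xEA = 11101010 → 3-byte char (#2). Advance 3.
Byte at offset 7: 0xE7 = 11100111 → 3-byte char (#3). Advance 3.
Byte at offset 10: 0xF2 = 11110010 → 4-byte char (#4). Advance 4.
Byte at offset 14: 0xF1 = 11110001 → 4-byte char (#5). Advance 4.
Byte at offset 18: 0xF3 = 11110011 → 4-byte char (#6). Advance 4.
Byte at offset 22: 0xF0 = 11110000 → 4-byte char (#7). Advance 4.
Byte at offset 26: 0xF3 = 11110011 → 4-byte char (#8). Advance 4.
Byte at offset 30: 0xF2 = 11110010 → 4-byte char (#9). Advance 4.
Byte at offset 34: 0xD7 = 11010111 → 2-byte char (#10). Advance 2.
Reached end at offset 36 after 10 code points.

10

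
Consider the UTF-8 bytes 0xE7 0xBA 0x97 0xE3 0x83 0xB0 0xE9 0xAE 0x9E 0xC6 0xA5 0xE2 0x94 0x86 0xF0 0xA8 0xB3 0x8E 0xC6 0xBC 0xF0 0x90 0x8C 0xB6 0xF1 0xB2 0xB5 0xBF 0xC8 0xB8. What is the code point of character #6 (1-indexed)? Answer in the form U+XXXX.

Offset 0: leading byte 0xE7 = 11100111 → 3-byte char #1 = E7 BA 97.
Offset 3: leading byte 0xE3 = 11100011 → 3-byte char #2 = E3 83 B0.
Offset 6: leading byte 0xE9 = 11101001 → 3-byte char #3 = E9 AE 9E.
Offset 9: leading byte 0xC6 = 11000110 → 2-byte char #4 = C6 A5.
Offset 11: leading byte 0xE2 = 11100010 → 3-byte char #5 = E2 94 86.
Offset 14: leading byte 0xF0 = 11110000 → 4-byte char #6 = F0 A8 B3 8E.
Leading byte 0xF0 = 11110000 matches 11110xxx → 4-byte sequence.
Byte 1: 0xF0 = 11110000, payload 000 (3 bits).
Byte 2: 0xA8 = 10101000 (10xxxxxx ✓), payload 101000.
Byte 3: 0xB3 = 10110011 (10xxxxxx ✓), payload 110011.
Byte 4: 0x8E = 10001110 (10xxxxxx ✓), payload 001110.
Concatenate: 000101000110011001110 = 0x28CCE (21 bits → U+28CCE).

U+28CCE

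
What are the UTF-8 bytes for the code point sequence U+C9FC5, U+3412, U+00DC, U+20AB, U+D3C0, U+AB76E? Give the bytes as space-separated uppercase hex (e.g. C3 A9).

U+C9FC5: 4-byte form → F3 89 BF 85.
U+3412: 3-byte form → E3 90 92.
U+00DC: 2-byte form → C3 9C.
U+20AB: 3-byte form → E2 82 AB.
U+D3C0: 3-byte form → ED 8F 80.
U+AB76E: 4-byte form → F2 AB 9D AE.
Concatenated (19 bytes): F3 89 BF 85 E3 90 92 C3 9C E2 82 AB ED 8F 80 F2 AB 9D AE.

F3 89 BF 85 E3 90 92 C3 9C E2 82 AB ED 8F 80 F2 AB 9D AE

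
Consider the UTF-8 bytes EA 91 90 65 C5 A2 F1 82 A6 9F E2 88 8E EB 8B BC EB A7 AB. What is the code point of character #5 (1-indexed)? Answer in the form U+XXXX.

U+220E

Offset 0: leading byte 0xEA = 11101010 → 3-byte char #1 = EA 91 90.
Offset 3: leading byte 0x65 = 01100101 → 1-byte char #2 = 65.
Offset 4: leading byte 0xC5 = 11000101 → 2-byte char #3 = C5 A2.
Offset 6: leading byte 0xF1 = 11110001 → 4-byte char #4 = F1 82 A6 9F.
Offset 10: leading byte 0xE2 = 11100010 → 3-byte char #5 = E2 88 8E.
Leading byte 0xE2 = 11100010 matches 1110xxxx → 3-byte sequence.
Byte 1: 0xE2 = 11100010, payload 0010 (4 bits).
Byte 2: 0x88 = 10001000 (10xxxxxx ✓), payload 001000.
Byte 3: 0x8E = 10001110 (10xxxxxx ✓), payload 001110.
Concatenate: 0010001000001110 = 0x220E (16 bits → U+220E).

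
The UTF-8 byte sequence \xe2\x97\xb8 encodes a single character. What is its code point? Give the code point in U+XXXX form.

Leading byte 0xE2 = 11100010 matches 1110xxxx → 3-byte sequence.
Byte 1: 0xE2 = 11100010, payload 0010 (4 bits).
Byte 2: 0x97 = 10010111 (10xxxxxx ✓), payload 010111.
Byte 3: 0xB8 = 10111000 (10xxxxxx ✓), payload 111000.
Concatenate: 0010010111111000 = 0x25F8 (16 bits → U+25F8).

U+25F8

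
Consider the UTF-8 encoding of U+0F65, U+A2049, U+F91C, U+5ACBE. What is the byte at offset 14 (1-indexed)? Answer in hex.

0xBE

1-indexed offset 14 is 0-indexed offset 13.
U+0F65 → 3-byte form E0 BD A5 at offsets 0–2.
U+A2049 → 4-byte form F2 A2 81 89 at offsets 3–6.
U+F91C → 3-byte form EF A4 9C at offsets 7–9.
U+5ACBE → 4-byte form F1 9A B2 BE at offsets 10–13.
Offset 13 falls in char 4's range; it's byte 4 of F1 9A B2 BE = 0xBE.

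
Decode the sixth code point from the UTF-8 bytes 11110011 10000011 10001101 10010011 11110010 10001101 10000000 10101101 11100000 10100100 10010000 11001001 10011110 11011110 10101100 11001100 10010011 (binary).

U+0313

Offset 0: leading byte 0xF3 = 11110011 → 4-byte char #1 = F3 83 8D 93.
Offset 4: leading byte 0xF2 = 11110010 → 4-byte char #2 = F2 8D 80 AD.
Offset 8: leading byte 0xE0 = 11100000 → 3-byte char #3 = E0 A4 90.
Offset 11: leading byte 0xC9 = 11001001 → 2-byte char #4 = C9 9E.
Offset 13: leading byte 0xDE = 11011110 → 2-byte char #5 = DE AC.
Offset 15: leading byte 0xCC = 11001100 → 2-byte char #6 = CC 93.
Leading byte 0xCC = 11001100 matches 110xxxxx → 2-byte sequence.
Byte 1: 0xCC = 11001100, payload 01100 (5 bits).
Byte 2: 0x93 = 10010011 (10xxxxxx ✓), payload 010011.
Concatenate: 01100010011 = 0x313 (11 bits → U+0313).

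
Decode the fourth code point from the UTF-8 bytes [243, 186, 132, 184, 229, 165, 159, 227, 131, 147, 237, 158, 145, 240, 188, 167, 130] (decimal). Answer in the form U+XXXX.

Offset 0: leading byte 0xF3 = 11110011 → 4-byte char #1 = F3 BA 84 B8.
Offset 4: leading byte 0xE5 = 11100101 → 3-byte char #2 = E5 A5 9F.
Offset 7: leading byte 0xE3 = 11100011 → 3-byte char #3 = E3 83 93.
Offset 10: leading byte 0xED = 11101101 → 3-byte char #4 = ED 9E 91.
Leading byte 0xED = 11101101 matches 1110xxxx → 3-byte sequence.
Byte 1: 0xED = 11101101, payload 1101 (4 bits).
Byte 2: 0x9E = 10011110 (10xxxxxx ✓), payload 011110.
Byte 3: 0x91 = 10010001 (10xxxxxx ✓), payload 010001.
Concatenate: 1101011110010001 = 0xD791 (16 bits → U+D791).

U+D791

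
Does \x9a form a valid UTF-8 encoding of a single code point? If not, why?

Byte 0x9A = 10011010 has the form 10xxxxxx — a continuation byte — but there is no preceding leading byte.

invalid (continuation byte with no leading byte)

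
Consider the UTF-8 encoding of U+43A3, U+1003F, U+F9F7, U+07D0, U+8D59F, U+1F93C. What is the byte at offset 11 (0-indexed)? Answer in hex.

U+43A3 → 3-byte form E4 8E A3 at offsets 0–2.
U+1003F → 4-byte form F0 90 80 BF at offsets 3–6.
U+F9F7 → 3-byte form EF A7 B7 at offsets 7–9.
U+07D0 → 2-byte form DF 90 at offsets 10–11.
Offset 11 falls in char 4's range; it's byte 2 of DF 90 = 0x90.

0x90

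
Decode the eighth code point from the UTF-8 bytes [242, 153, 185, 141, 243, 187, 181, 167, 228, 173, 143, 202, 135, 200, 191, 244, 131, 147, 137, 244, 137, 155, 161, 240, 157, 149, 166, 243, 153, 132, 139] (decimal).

Offset 0: leading byte 0xF2 = 11110010 → 4-byte char #1 = F2 99 B9 8D.
Offset 4: leading byte 0xF3 = 11110011 → 4-byte char #2 = F3 BB B5 A7.
Offset 8: leading byte 0xE4 = 11100100 → 3-byte char #3 = E4 AD 8F.
Offset 11: leading byte 0xCA = 11001010 → 2-byte char #4 = CA 87.
Offset 13: leading byte 0xC8 = 11001000 → 2-byte char #5 = C8 BF.
Offset 15: leading byte 0xF4 = 11110100 → 4-byte char #6 = F4 83 93 89.
Offset 19: leading byte 0xF4 = 11110100 → 4-byte char #7 = F4 89 9B A1.
Offset 23: leading byte 0xF0 = 11110000 → 4-byte char #8 = F0 9D 95 A6.
Leading byte 0xF0 = 11110000 matches 11110xxx → 4-byte sequence.
Byte 1: 0xF0 = 11110000, payload 000 (3 bits).
Byte 2: 0x9D = 10011101 (10xxxxxx ✓), payload 011101.
Byte 3: 0x95 = 10010101 (10xxxxxx ✓), payload 010101.
Byte 4: 0xA6 = 10100110 (10xxxxxx ✓), payload 100110.
Concatenate: 000011101010101100110 = 0x1D566 (21 bits → U+1D566).

U+1D566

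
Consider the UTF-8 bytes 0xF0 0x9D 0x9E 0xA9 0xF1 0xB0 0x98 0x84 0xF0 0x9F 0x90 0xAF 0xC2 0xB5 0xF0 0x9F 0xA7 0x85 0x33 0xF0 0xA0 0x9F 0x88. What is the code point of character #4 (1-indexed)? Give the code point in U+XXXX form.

Offset 0: leading byte 0xF0 = 11110000 → 4-byte char #1 = F0 9D 9E A9.
Offset 4: leading byte 0xF1 = 11110001 → 4-byte char #2 = F1 B0 98 84.
Offset 8: leading byte 0xF0 = 11110000 → 4-byte char #3 = F0 9F 90 AF.
Offset 12: leading byte 0xC2 = 11000010 → 2-byte char #4 = C2 B5.
Leading byte 0xC2 = 11000010 matches 110xxxxx → 2-byte sequence.
Byte 1: 0xC2 = 11000010, payload 00010 (5 bits).
Byte 2: 0xB5 = 10110101 (10xxxxxx ✓), payload 110101.
Concatenate: 00010110101 = 0xB5 (11 bits → U+00B5).

U+00B5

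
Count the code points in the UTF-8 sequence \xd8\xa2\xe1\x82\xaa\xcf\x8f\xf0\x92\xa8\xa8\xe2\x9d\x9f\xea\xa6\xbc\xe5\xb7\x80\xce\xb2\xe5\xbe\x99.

Byte at offset 0: 0xD8 = 11011000 → 2-byte char (#1). Advance 2.
Byte at offset 2: 0xE1 = 11100001 → 3-byte char (#2). Advance 3.
Byte at offset 5: 0xCF = 11001111 → 2-byte char (#3). Advance 2.
Byte at offset 7: 0xF0 = 11110000 → 4-byte char (#4). Advance 4.
Byte at offset 11: 0xE2 = 11100010 → 3-byte char (#5). Advance 3.
Byte at offset 14: 0xEA = 11101010 → 3-byte char (#6). Advance 3.
Byte at offset 17: 0xE5 = 11100101 → 3-byte char (#7). Advance 3.
Byte at offset 20: 0xCE = 11001110 → 2-byte char (#8). Advance 2.
Byte at offset 22: 0xE5 = 11100101 → 3-byte char (#9). Advance 3.
Reached end at offset 25 after 9 code points.

9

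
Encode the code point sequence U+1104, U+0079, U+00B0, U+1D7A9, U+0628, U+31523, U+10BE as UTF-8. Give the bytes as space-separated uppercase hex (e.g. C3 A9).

U+1104: 3-byte form → E1 84 84.
U+0079: 1-byte form → 79.
U+00B0: 2-byte form → C2 B0.
U+1D7A9: 4-byte form → F0 9D 9E A9.
U+0628: 2-byte form → D8 A8.
U+31523: 4-byte form → F0 B1 94 A3.
U+10BE: 3-byte form → E1 82 BE.
Concatenated (19 bytes): E1 84 84 79 C2 B0 F0 9D 9E A9 D8 A8 F0 B1 94 A3 E1 82 BE.

E1 84 84 79 C2 B0 F0 9D 9E A9 D8 A8 F0 B1 94 A3 E1 82 BE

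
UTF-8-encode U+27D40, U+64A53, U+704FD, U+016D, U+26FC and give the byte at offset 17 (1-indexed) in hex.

1-indexed offset 17 is 0-indexed offset 16.
U+27D40 → 4-byte form F0 A7 B5 80 at offsets 0–3.
U+64A53 → 4-byte form F1 A4 A9 93 at offsets 4–7.
U+704FD → 4-byte form F1 B0 93 BD at offsets 8–11.
U+016D → 2-byte form C5 AD at offsets 12–13.
U+26FC → 3-byte form E2 9B BC at offsets 14–16.
Offset 16 falls in char 5's range; it's byte 3 of E2 9B BC = 0xBC.

0xBC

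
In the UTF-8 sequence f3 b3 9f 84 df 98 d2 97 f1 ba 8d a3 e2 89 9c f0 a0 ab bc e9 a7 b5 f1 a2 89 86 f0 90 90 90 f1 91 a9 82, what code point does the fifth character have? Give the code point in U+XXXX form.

U+225C

Offset 0: leading byte 0xF3 = 11110011 → 4-byte char #1 = F3 B3 9F 84.
Offset 4: leading byte 0xDF = 11011111 → 2-byte char #2 = DF 98.
Offset 6: leading byte 0xD2 = 11010010 → 2-byte char #3 = D2 97.
Offset 8: leading byte 0xF1 = 11110001 → 4-byte char #4 = F1 BA 8D A3.
Offset 12: leading byte 0xE2 = 11100010 → 3-byte char #5 = E2 89 9C.
Leading byte 0xE2 = 11100010 matches 1110xxxx → 3-byte sequence.
Byte 1: 0xE2 = 11100010, payload 0010 (4 bits).
Byte 2: 0x89 = 10001001 (10xxxxxx ✓), payload 001001.
Byte 3: 0x9C = 10011100 (10xxxxxx ✓), payload 011100.
Concatenate: 0010001001011100 = 0x225C (16 bits → U+225C).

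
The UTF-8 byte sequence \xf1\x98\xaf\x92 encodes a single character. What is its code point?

U+58BD2

Leading byte 0xF1 = 11110001 matches 11110xxx → 4-byte sequence.
Byte 1: 0xF1 = 11110001, payload 001 (3 bits).
Byte 2: 0x98 = 10011000 (10xxxxxx ✓), payload 011000.
Byte 3: 0xAF = 10101111 (10xxxxxx ✓), payload 101111.
Byte 4: 0x92 = 10010010 (10xxxxxx ✓), payload 010010.
Concatenate: 001011000101111010010 = 0x58BD2 (21 bits → U+58BD2).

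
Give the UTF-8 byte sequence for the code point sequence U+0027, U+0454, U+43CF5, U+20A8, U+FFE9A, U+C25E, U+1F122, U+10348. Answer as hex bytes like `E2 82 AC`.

27 D1 94 F1 83 B3 B5 E2 82 A8 F3 BF BA 9A EC 89 9E F0 9F 84 A2 F0 90 8D 88

U+0027: 1-byte form → 27.
U+0454: 2-byte form → D1 94.
U+43CF5: 4-byte form → F1 83 B3 B5.
U+20A8: 3-byte form → E2 82 A8.
U+FFE9A: 4-byte form → F3 BF BA 9A.
U+C25E: 3-byte form → EC 89 9E.
U+1F122: 4-byte form → F0 9F 84 A2.
U+10348: 4-byte form → F0 90 8D 88.
Concatenated (25 bytes): 27 D1 94 F1 83 B3 B5 E2 82 A8 F3 BF BA 9A EC 89 9E F0 9F 84 A2 F0 90 8D 88.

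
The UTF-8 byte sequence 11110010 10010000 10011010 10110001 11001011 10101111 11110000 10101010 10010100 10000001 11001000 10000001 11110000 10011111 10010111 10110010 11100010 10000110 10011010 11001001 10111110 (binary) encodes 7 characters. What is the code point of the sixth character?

U+219A

Offset 0: leading byte 0xF2 = 11110010 → 4-byte char #1 = F2 90 9A B1.
Offset 4: leading byte 0xCB = 11001011 → 2-byte char #2 = CB AF.
Offset 6: leading byte 0xF0 = 11110000 → 4-byte char #3 = F0 AA 94 81.
Offset 10: leading byte 0xC8 = 11001000 → 2-byte char #4 = C8 81.
Offset 12: leading byte 0xF0 = 11110000 → 4-byte char #5 = F0 9F 97 B2.
Offset 16: leading byte 0xE2 = 11100010 → 3-byte char #6 = E2 86 9A.
Leading byte 0xE2 = 11100010 matches 1110xxxx → 3-byte sequence.
Byte 1: 0xE2 = 11100010, payload 0010 (4 bits).
Byte 2: 0x86 = 10000110 (10xxxxxx ✓), payload 000110.
Byte 3: 0x9A = 10011010 (10xxxxxx ✓), payload 011010.
Concatenate: 0010000110011010 = 0x219A (16 bits → U+219A).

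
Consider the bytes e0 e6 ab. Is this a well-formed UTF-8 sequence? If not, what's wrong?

Leading byte 0xE0 = 11100000 → 3-byte form.
Byte 2 is 0xE6 = 11100110, which is not 10xxxxxx — expected a continuation byte.

invalid (non-continuation byte where continuation expected)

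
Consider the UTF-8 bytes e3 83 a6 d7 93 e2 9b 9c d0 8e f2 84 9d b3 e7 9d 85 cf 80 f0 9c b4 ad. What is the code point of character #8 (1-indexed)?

Offset 0: leading byte 0xE3 = 11100011 → 3-byte char #1 = E3 83 A6.
Offset 3: leading byte 0xD7 = 11010111 → 2-byte char #2 = D7 93.
Offset 5: leading byte 0xE2 = 11100010 → 3-byte char #3 = E2 9B 9C.
Offset 8: leading byte 0xD0 = 11010000 → 2-byte char #4 = D0 8E.
Offset 10: leading byte 0xF2 = 11110010 → 4-byte char #5 = F2 84 9D B3.
Offset 14: leading byte 0xE7 = 11100111 → 3-byte char #6 = E7 9D 85.
Offset 17: leading byte 0xCF = 11001111 → 2-byte char #7 = CF 80.
Offset 19: leading byte 0xF0 = 11110000 → 4-byte char #8 = F0 9C B4 AD.
Leading byte 0xF0 = 11110000 matches 11110xxx → 4-byte sequence.
Byte 1: 0xF0 = 11110000, payload 000 (3 bits).
Byte 2: 0x9C = 10011100 (10xxxxxx ✓), payload 011100.
Byte 3: 0xB4 = 10110100 (10xxxxxx ✓), payload 110100.
Byte 4: 0xAD = 10101101 (10xxxxxx ✓), payload 101101.
Concatenate: 000011100110100101101 = 0x1CD2D (21 bits → U+1CD2D).

U+1CD2D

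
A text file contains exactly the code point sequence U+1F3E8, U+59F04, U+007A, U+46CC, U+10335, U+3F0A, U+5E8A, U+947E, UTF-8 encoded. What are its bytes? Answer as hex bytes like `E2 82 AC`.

U+1F3E8: 4-byte form → F0 9F 8F A8.
U+59F04: 4-byte form → F1 99 BC 84.
U+007A: 1-byte form → 7A.
U+46CC: 3-byte form → E4 9B 8C.
U+10335: 4-byte form → F0 90 8C B5.
U+3F0A: 3-byte form → E3 BC 8A.
U+5E8A: 3-byte form → E5 BA 8A.
U+947E: 3-byte form → E9 91 BE.
Concatenated (25 bytes): F0 9F 8F A8 F1 99 BC 84 7A E4 9B 8C F0 90 8C B5 E3 BC 8A E5 BA 8A E9 91 BE.

F0 9F 8F A8 F1 99 BC 84 7A E4 9B 8C F0 90 8C B5 E3 BC 8A E5 BA 8A E9 91 BE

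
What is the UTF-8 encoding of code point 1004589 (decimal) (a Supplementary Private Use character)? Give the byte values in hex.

F3 B5 90 AD

U+F542D = 0xF542D = 1004589 decimal. In range U+10000–U+10FFFF → 4-byte form: 11110xxx 10xxxxxx 10xxxxxx 10xxxxxx.
Binary (21 bits): 011110101010000101101.
Split 3+6+6+6: 011 | 110101 | 010000 | 101101.
Byte 1: 11110011 = 0xF3.
Byte 2: 10110101 = 0xB5.
Byte 3: 10010000 = 0x90.
Byte 4: 10101101 = 0xAD.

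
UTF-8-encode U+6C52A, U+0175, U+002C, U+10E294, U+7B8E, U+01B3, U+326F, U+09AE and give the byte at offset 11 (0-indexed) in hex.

0xE7

U+6C52A → 4-byte form F1 AC 94 AA at offsets 0–3.
U+0175 → 2-byte form C5 B5 at offsets 4–5.
U+002C → 1-byte form 2C at offsets 6–6.
U+10E294 → 4-byte form F4 8E 8A 94 at offsets 7–10.
U+7B8E → 3-byte form E7 AE 8E at offsets 11–13.
Offset 11 falls in char 5's range; it's byte 1 of E7 AE 8E = 0xE7.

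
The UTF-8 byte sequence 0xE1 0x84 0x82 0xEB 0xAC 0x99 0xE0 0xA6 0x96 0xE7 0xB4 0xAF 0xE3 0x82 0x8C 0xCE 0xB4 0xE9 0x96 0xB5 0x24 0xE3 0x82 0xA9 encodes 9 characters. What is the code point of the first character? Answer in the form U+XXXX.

Offset 0: leading byte 0xE1 = 11100001 → 3-byte char #1 = E1 84 82.
Leading byte 0xE1 = 11100001 matches 1110xxxx → 3-byte sequence.
Byte 1: 0xE1 = 11100001, payload 0001 (4 bits).
Byte 2: 0x84 = 10000100 (10xxxxxx ✓), payload 000100.
Byte 3: 0x82 = 10000010 (10xxxxxx ✓), payload 000010.
Concatenate: 0001000100000010 = 0x1102 (16 bits → U+1102).

U+1102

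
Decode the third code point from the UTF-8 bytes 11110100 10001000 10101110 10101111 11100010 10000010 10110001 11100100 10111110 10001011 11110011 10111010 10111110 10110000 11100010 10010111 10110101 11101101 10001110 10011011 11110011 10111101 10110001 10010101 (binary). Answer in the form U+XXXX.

U+4F8B

Offset 0: leading byte 0xF4 = 11110100 → 4-byte char #1 = F4 88 AE AF.
Offset 4: leading byte 0xE2 = 11100010 → 3-byte char #2 = E2 82 B1.
Offset 7: leading byte 0xE4 = 11100100 → 3-byte char #3 = E4 BE 8B.
Leading byte 0xE4 = 11100100 matches 1110xxxx → 3-byte sequence.
Byte 1: 0xE4 = 11100100, payload 0100 (4 bits).
Byte 2: 0xBE = 10111110 (10xxxxxx ✓), payload 111110.
Byte 3: 0x8B = 10001011 (10xxxxxx ✓), payload 001011.
Concatenate: 0100111110001011 = 0x4F8B (16 bits → U+4F8B).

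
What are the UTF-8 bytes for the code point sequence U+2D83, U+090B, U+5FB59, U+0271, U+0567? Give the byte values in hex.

E2 B6 83 E0 A4 8B F1 9F AD 99 C9 B1 D5 A7

U+2D83: 3-byte form → E2 B6 83.
U+090B: 3-byte form → E0 A4 8B.
U+5FB59: 4-byte form → F1 9F AD 99.
U+0271: 2-byte form → C9 B1.
U+0567: 2-byte form → D5 A7.
Concatenated (14 bytes): E2 B6 83 E0 A4 8B F1 9F AD 99 C9 B1 D5 A7.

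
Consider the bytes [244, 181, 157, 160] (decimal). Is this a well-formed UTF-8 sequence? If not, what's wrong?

Leading byte 0xF4 = 11110100 → 4-byte form.
Payload = 0x135760, which exceeds U+10FFFF, the maximum Unicode code point. (Leading bytes F5–FF, or F4 followed by ≥ 0x90, are invalid.)

invalid (encodes a value above U+10FFFF)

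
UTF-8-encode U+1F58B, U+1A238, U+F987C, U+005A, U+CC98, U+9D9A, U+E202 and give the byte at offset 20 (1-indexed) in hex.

0xEE

1-indexed offset 20 is 0-indexed offset 19.
U+1F58B → 4-byte form F0 9F 96 8B at offsets 0–3.
U+1A238 → 4-byte form F0 9A 88 B8 at offsets 4–7.
U+F987C → 4-byte form F3 B9 A1 BC at offsets 8–11.
U+005A → 1-byte form 5A at offsets 12–12.
U+CC98 → 3-byte form EC B2 98 at offsets 13–15.
U+9D9A → 3-byte form E9 B6 9A at offsets 16–18.
U+E202 → 3-byte form EE 88 82 at offsets 19–21.
Offset 19 falls in char 7's range; it's byte 1 of EE 88 82 = 0xEE.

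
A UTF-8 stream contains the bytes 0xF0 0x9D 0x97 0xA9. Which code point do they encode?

Leading byte 0xF0 = 11110000 matches 11110xxx → 4-byte sequence.
Byte 1: 0xF0 = 11110000, payload 000 (3 bits).
Byte 2: 0x9D = 10011101 (10xxxxxx ✓), payload 011101.
Byte 3: 0x97 = 10010111 (10xxxxxx ✓), payload 010111.
Byte 4: 0xA9 = 10101001 (10xxxxxx ✓), payload 101001.
Concatenate: 000011101010111101001 = 0x1D5E9 (21 bits → U+1D5E9).

U+1D5E9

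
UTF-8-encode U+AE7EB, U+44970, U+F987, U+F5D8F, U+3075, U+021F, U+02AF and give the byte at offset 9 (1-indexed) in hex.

1-indexed offset 9 is 0-indexed offset 8.
U+AE7EB → 4-byte form F2 AE 9F AB at offsets 0–3.
U+44970 → 4-byte form F1 84 A5 B0 at offsets 4–7.
U+F987 → 3-byte form EF A6 87 at offsets 8–10.
Offset 8 falls in char 3's range; it's byte 1 of EF A6 87 = 0xEF.

0xEF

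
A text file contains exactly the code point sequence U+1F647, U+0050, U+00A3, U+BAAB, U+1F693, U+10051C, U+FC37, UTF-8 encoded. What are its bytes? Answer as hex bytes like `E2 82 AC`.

U+1F647: 4-byte form → F0 9F 99 87.
U+0050: 1-byte form → 50.
U+00A3: 2-byte form → C2 A3.
U+BAAB: 3-byte form → EB AA AB.
U+1F693: 4-byte form → F0 9F 9A 93.
U+10051C: 4-byte form → F4 80 94 9C.
U+FC37: 3-byte form → EF B0 B7.
Concatenated (21 bytes): F0 9F 99 87 50 C2 A3 EB AA AB F0 9F 9A 93 F4 80 94 9C EF B0 B7.

F0 9F 99 87 50 C2 A3 EB AA AB F0 9F 9A 93 F4 80 94 9C EF B0 B7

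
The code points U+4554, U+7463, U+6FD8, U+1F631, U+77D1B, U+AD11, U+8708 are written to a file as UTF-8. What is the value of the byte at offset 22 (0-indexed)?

0x88

U+4554 → 3-byte form E4 95 94 at offsets 0–2.
U+7463 → 3-byte form E7 91 A3 at offsets 3–5.
U+6FD8 → 3-byte form E6 BF 98 at offsets 6–8.
U+1F631 → 4-byte form F0 9F 98 B1 at offsets 9–12.
U+77D1B → 4-byte form F1 B7 B4 9B at offsets 13–16.
U+AD11 → 3-byte form EA B4 91 at offsets 17–19.
U+8708 → 3-byte form E8 9C 88 at offsets 20–22.
Offset 22 falls in char 7's range; it's byte 3 of E8 9C 88 = 0x88.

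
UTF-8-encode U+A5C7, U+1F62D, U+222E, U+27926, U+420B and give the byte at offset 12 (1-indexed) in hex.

1-indexed offset 12 is 0-indexed offset 11.
U+A5C7 → 3-byte form EA 97 87 at offsets 0–2.
U+1F62D → 4-byte form F0 9F 98 AD at offsets 3–6.
U+222E → 3-byte form E2 88 AE at offsets 7–9.
U+27926 → 4-byte form F0 A7 A4 A6 at offsets 10–13.
Offset 11 falls in char 4's range; it's byte 2 of F0 A7 A4 A6 = 0xA7.

0xA7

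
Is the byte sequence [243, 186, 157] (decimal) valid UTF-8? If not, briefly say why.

invalid (sequence truncated)

Leading byte 0xF3 = 11110011 → 4-byte form, but only 3 bytes are present.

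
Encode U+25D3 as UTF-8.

U+25D3 = 0x25D3 = 9683 decimal. In range U+0800–U+FFFF → 3-byte form: 1110xxxx 10xxxxxx 10xxxxxx.
Binary (16 bits): 0010010111010011.
Split 4+6+6: 0010 | 010111 | 010011.
Byte 1: 11100010 = 0xE2.
Byte 2: 10010111 = 0x97.
Byte 3: 10010011 = 0x93.

E2 97 93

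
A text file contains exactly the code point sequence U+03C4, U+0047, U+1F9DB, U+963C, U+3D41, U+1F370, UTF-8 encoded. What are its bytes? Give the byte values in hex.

U+03C4: 2-byte form → CF 84.
U+0047: 1-byte form → 47.
U+1F9DB: 4-byte form → F0 9F A7 9B.
U+963C: 3-byte form → E9 98 BC.
U+3D41: 3-byte form → E3 B5 81.
U+1F370: 4-byte form → F0 9F 8D B0.
Concatenated (17 bytes): CF 84 47 F0 9F A7 9B E9 98 BC E3 B5 81 F0 9F 8D B0.

CF 84 47 F0 9F A7 9B E9 98 BC E3 B5 81 F0 9F 8D B0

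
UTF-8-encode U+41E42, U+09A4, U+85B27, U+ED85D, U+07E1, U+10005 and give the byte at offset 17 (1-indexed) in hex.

1-indexed offset 17 is 0-indexed offset 16.
U+41E42 → 4-byte form F1 81 B9 82 at offsets 0–3.
U+09A4 → 3-byte form E0 A6 A4 at offsets 4–6.
U+85B27 → 4-byte form F2 85 AC A7 at offsets 7–10.
U+ED85D → 4-byte form F3 AD A1 9D at offsets 11–14.
U+07E1 → 2-byte form DF A1 at offsets 15–16.
Offset 16 falls in char 5's range; it's byte 2 of DF A1 = 0xA1.

0xA1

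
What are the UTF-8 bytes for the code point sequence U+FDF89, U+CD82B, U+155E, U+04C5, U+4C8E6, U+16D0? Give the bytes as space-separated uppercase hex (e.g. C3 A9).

F3 BD BE 89 F3 8D A0 AB E1 95 9E D3 85 F1 8C A3 A6 E1 9B 90

U+FDF89: 4-byte form → F3 BD BE 89.
U+CD82B: 4-byte form → F3 8D A0 AB.
U+155E: 3-byte form → E1 95 9E.
U+04C5: 2-byte form → D3 85.
U+4C8E6: 4-byte form → F1 8C A3 A6.
U+16D0: 3-byte form → E1 9B 90.
Concatenated (20 bytes): F3 BD BE 89 F3 8D A0 AB E1 95 9E D3 85 F1 8C A3 A6 E1 9B 90.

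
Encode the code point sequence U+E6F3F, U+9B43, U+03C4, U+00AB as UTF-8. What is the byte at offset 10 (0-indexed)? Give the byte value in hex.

0xAB

U+E6F3F → 4-byte form F3 A6 BC BF at offsets 0–3.
U+9B43 → 3-byte form E9 AD 83 at offsets 4–6.
U+03C4 → 2-byte form CF 84 at offsets 7–8.
U+00AB → 2-byte form C2 AB at offsets 9–10.
Offset 10 falls in char 4's range; it's byte 2 of C2 AB = 0xAB.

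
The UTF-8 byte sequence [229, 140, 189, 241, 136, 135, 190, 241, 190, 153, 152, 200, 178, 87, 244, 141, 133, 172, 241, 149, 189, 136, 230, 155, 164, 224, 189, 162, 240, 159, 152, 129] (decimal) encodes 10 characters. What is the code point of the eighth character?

U+66E4

Offset 0: leading byte 0xE5 = 11100101 → 3-byte char #1 = E5 8C BD.
Offset 3: leading byte 0xF1 = 11110001 → 4-byte char #2 = F1 88 87 BE.
Offset 7: leading byte 0xF1 = 11110001 → 4-byte char #3 = F1 BE 99 98.
Offset 11: leading byte 0xC8 = 11001000 → 2-byte char #4 = C8 B2.
Offset 13: leading byte 0x57 = 01010111 → 1-byte char #5 = 57.
Offset 14: leading byte 0xF4 = 11110100 → 4-byte char #6 = F4 8D 85 AC.
Offset 18: leading byte 0xF1 = 11110001 → 4-byte char #7 = F1 95 BD 88.
Offset 22: leading byte 0xE6 = 11100110 → 3-byte char #8 = E6 9B A4.
Leading byte 0xE6 = 11100110 matches 1110xxxx → 3-byte sequence.
Byte 1: 0xE6 = 11100110, payload 0110 (4 bits).
Byte 2: 0x9B = 10011011 (10xxxxxx ✓), payload 011011.
Byte 3: 0xA4 = 10100100 (10xxxxxx ✓), payload 100100.
Concatenate: 0110011011100100 = 0x66E4 (16 bits → U+66E4).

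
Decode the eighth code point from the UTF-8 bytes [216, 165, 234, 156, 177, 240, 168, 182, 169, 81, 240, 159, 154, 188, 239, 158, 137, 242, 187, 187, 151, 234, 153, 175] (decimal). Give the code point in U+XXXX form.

U+A66F

Offset 0: leading byte 0xD8 = 11011000 → 2-byte char #1 = D8 A5.
Offset 2: leading byte 0xEA = 11101010 → 3-byte char #2 = EA 9C B1.
Offset 5: leading byte 0xF0 = 11110000 → 4-byte char #3 = F0 A8 B6 A9.
Offset 9: leading byte 0x51 = 01010001 → 1-byte char #4 = 51.
Offset 10: leading byte 0xF0 = 11110000 → 4-byte char #5 = F0 9F 9A BC.
Offset 14: leading byte 0xEF = 11101111 → 3-byte char #6 = EF 9E 89.
Offset 17: leading byte 0xF2 = 11110010 → 4-byte char #7 = F2 BB BB 97.
Offset 21: leading byte 0xEA = 11101010 → 3-byte char #8 = EA 99 AF.
Leading byte 0xEA = 11101010 matches 1110xxxx → 3-byte sequence.
Byte 1: 0xEA = 11101010, payload 1010 (4 bits).
Byte 2: 0x99 = 10011001 (10xxxxxx ✓), payload 011001.
Byte 3: 0xAF = 10101111 (10xxxxxx ✓), payload 101111.
Concatenate: 1010011001101111 = 0xA66F (16 bits → U+A66F).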